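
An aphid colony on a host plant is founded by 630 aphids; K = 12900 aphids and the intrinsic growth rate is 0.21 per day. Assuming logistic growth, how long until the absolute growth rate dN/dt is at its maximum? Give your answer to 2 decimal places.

Logistic growth is fastest at N = K/2 = 6450.
A = (K − N₀)/N₀ = 19.476. Set K/(1 + A·e^(−rt)) = K/2 → A·e^(−rt) = 1.
e^(−0.21t) = 1/19.476 = 0.0513447, so t = ln(19.476)/0.21 = 2.9692/0.21 = 14.139.

14.14 days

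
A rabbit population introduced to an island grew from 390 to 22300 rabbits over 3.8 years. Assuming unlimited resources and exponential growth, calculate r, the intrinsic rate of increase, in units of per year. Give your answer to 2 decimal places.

From N(t) = N₀·e^(rt): e^(r·3.8) = 22300/390 = 57.179.
r·3.8 = ln(57.179) = 4.0462, so r = 4.0462/3.8 = 1.0648.

1.06 per year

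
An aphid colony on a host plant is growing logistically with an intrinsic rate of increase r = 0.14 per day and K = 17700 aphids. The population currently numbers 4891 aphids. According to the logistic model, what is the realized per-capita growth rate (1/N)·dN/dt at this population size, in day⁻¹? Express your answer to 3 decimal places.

0.101 per day

(1/N)·dN/dt = r(1 − N/K) = 0.14 × (1 − 4891/17700).
= 0.14 × 0.72367 = 0.10131.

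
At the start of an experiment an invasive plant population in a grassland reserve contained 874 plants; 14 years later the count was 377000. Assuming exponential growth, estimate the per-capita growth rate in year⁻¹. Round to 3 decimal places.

0.433 per year

From N(t) = N₀·e^(rt): e^(r·14) = 377000/874 = 431.35.
r·14 = ln(431.35) = 6.0669, so r = 6.0669/14 = 0.43335.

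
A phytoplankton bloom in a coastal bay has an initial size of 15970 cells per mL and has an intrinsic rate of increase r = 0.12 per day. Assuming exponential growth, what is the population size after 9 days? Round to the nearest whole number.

N(t) = N₀·e^(rt) = 15970 × e^(0.12×9) = 15970 × e^1.08.
e^1.08 ≈ 2.9447, so N ≈ 15970 × 2.9447 = 47026.5.

47027 cells per mL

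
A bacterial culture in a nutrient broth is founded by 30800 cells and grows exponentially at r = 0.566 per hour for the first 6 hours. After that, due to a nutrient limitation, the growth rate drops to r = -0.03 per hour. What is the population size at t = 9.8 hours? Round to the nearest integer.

Phase 1: N(6) = 30800·e^(0.566×6) = 30800·e^3.396 = 919210.
Phase 2 runs for 9.8 − 6 = 3.8 hours at r = -0.03.
N(9.8) = 919210·e^(-0.03×3.8) = 919210·e^-0.114 = 820173.

820173 cells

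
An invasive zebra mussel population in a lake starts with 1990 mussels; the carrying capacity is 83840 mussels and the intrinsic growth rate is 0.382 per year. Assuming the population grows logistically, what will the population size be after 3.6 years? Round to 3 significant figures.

7360 mussels

A = (K − N₀)/N₀ = (83840 − 1990)/1990 = 41.131.
N(t) = K/(1 + A·e^(−rt)) = 83840/(1 + 41.131×e^(−0.382×3.6)).
e^(−1.375) = 0.25279; denominator = 1 + 41.131×0.25279 = 11.397.
N = 83840/11.397 = 7356.08.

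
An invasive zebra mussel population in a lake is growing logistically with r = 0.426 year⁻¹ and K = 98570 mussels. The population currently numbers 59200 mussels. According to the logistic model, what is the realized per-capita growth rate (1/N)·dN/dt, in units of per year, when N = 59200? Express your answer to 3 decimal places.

(1/N)·dN/dt = r(1 − N/K) = 0.426 × (1 − 59200/98570).
= 0.426 × 0.39941 = 0.17015.

0.170 per year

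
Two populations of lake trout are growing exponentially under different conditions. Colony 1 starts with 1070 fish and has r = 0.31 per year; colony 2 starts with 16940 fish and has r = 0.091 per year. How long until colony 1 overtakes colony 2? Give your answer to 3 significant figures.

12.6 years

Set 1070·e^(0.31t) = 16940·e^(0.091t).
e^((0.31 − 0.091)t) = 16940/1070 → e^(0.219·t) = 15.832.
0.219·t = ln(15.832) = 2.762, so t = 2.762/0.219 = 12.612.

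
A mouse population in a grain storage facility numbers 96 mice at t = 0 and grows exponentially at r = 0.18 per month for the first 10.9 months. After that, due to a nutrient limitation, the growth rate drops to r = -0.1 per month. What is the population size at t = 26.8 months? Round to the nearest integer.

Phase 1: N(10.9) = 96·e^(0.18×10.9) = 96·e^1.962 = 682.9.
Phase 2 runs for 26.8 − 10.9 = 15.9 months at r = -0.1.
N(26.8) = 682.9·e^(-0.1×15.9) = 682.9·e^-1.59 = 139.261.

139 mice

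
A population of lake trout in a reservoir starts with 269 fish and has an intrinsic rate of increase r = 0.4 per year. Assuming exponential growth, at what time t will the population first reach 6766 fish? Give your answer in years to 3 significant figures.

8.06 years

Set N₀·e^(rt) = 6766: e^(0.4·t) = 6766/269 = 25.152.
0.4·t = ln(25.152) = 3.225, so t = 3.225/0.4 = 8.0624.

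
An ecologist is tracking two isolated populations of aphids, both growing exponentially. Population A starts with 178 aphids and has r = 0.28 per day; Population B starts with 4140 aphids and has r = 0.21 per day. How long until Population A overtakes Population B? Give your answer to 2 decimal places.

Set 178·e^(0.28t) = 4140·e^(0.21t).
e^((0.28 − 0.21)t) = 4140/178 → e^(0.07·t) = 23.258.
0.07·t = ln(23.258) = 3.1467, so t = 3.1467/0.07 = 44.952.

44.95 days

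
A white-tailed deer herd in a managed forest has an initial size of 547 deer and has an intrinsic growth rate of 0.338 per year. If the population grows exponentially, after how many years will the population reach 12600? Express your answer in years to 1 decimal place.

Set N₀·e^(rt) = 12600: e^(0.338·t) = 12600/547 = 23.035.
0.338·t = ln(23.035) = 3.137, so t = 3.137/0.338 = 9.2811.

9.3 years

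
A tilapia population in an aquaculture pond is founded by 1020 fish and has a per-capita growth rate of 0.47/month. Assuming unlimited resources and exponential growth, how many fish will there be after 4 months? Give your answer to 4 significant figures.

6685 fish

N(t) = N₀·e^(rt) = 1020 × e^(0.47×4) = 1020 × e^1.88.
e^1.88 ≈ 6.5535, so N ≈ 1020 × 6.5535 = 6684.57.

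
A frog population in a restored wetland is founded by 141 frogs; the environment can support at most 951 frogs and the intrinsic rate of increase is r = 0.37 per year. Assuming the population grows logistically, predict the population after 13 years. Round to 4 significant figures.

A = (K − N₀)/N₀ = (951 − 141)/141 = 5.7447.
N(t) = K/(1 + A·e^(−rt)) = 951/(1 + 5.7447×e^(−0.37×13)).
e^(−4.81) = 0.0081479; denominator = 1 + 5.7447×0.0081479 = 1.0468.
N = 951/1.0468 = 908.477.

908.5 frogs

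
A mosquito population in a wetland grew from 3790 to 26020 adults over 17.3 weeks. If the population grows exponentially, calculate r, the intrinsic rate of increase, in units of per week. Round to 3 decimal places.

0.111 per week

From N(t) = N₀·e^(rt): e^(r·17.3) = 26020/3790 = 6.8654.
r·17.3 = ln(6.8654) = 1.9265, so r = 1.9265/17.3 = 0.11136.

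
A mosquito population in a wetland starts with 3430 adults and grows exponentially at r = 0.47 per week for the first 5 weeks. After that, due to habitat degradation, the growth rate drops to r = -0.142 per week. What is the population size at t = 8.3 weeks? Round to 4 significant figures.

Phase 1: N(5) = 3430·e^(0.47×5) = 3430·e^2.35 = 35965.5.
Phase 2 runs for 8.3 − 5 = 3.3 weeks at r = -0.142.
N(8.3) = 35965.5·e^(-0.142×3.3) = 35965.5·e^-0.4686 = 22510.

22510 adults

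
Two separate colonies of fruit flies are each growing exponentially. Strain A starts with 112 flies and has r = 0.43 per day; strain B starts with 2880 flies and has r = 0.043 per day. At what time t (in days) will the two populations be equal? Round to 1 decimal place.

Set 112·e^(0.43t) = 2880·e^(0.043t).
e^((0.43 − 0.043)t) = 2880/112 → e^(0.387·t) = 25.714.
0.387·t = ln(25.714) = 3.247, so t = 3.247/0.387 = 8.3903.

8.4 days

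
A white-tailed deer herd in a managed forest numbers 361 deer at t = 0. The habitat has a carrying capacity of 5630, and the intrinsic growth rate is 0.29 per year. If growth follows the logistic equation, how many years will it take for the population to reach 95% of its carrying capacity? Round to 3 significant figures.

19.4 years

A = (K − N₀)/N₀ = (5630 − 361)/361 = 14.596.
Solve 5630/(1 + 14.596·e^(−0.29t)) = 5348.5: 1 + 14.596·e^(−0.29t) = 1.0526, so e^(−0.29t) = 0.003606.
−0.29·t = ln(0.003606) = -5.6252, so t = 5.6252/0.29 = 19.397.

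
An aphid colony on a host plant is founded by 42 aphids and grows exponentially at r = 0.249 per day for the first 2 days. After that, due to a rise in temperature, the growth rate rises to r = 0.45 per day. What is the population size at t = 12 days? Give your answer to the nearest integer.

Phase 1: N(2) = 42·e^(0.249×2) = 42·e^0.498 = 69.1079.
Phase 2 runs for 12 − 2 = 10 days at r = 0.45.
N(12) = 69.1079·e^(0.45×10) = 69.1079·e^4.5 = 6220.9.

6221 aphids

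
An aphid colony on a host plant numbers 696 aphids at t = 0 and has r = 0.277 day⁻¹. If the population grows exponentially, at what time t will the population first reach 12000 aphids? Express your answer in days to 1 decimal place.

Set N₀·e^(rt) = 12000: e^(0.277·t) = 12000/696 = 17.241.
0.277·t = ln(17.241) = 2.8473, so t = 2.8473/0.277 = 10.279.

10.3 days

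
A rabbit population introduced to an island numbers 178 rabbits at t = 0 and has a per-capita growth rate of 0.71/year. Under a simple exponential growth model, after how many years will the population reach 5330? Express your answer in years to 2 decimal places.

Set N₀·e^(rt) = 5330: e^(0.71·t) = 5330/178 = 29.944.
0.71·t = ln(29.944) = 3.3993, so t = 3.3993/0.71 = 4.7878.

4.79 years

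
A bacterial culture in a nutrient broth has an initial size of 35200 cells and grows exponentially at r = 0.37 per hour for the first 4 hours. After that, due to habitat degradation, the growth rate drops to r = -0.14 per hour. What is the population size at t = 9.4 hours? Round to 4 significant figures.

72610 cells

Phase 1: N(4) = 35200·e^(0.37×4) = 35200·e^1.48 = 154632.
Phase 2 runs for 9.4 − 4 = 5.4 hours at r = -0.14.
N(9.4) = 154632·e^(-0.14×5.4) = 154632·e^-0.756 = 72605.9.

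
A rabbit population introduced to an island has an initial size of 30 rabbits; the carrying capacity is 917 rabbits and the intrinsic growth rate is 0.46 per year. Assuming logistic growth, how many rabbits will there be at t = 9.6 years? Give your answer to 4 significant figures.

A = (K − N₀)/N₀ = (917 − 30)/30 = 29.567.
N(t) = K/(1 + A·e^(−rt)) = 917/(1 + 29.567×e^(−0.46×9.6)).
e^(−4.416) = 0.012082; denominator = 1 + 29.567×0.012082 = 1.3572.
N = 917/1.3572 = 675.637.

675.6 rabbits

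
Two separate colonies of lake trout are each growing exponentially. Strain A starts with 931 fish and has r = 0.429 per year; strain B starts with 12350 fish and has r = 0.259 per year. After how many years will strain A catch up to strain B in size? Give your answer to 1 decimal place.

15.2 years

Set 931·e^(0.429t) = 12350·e^(0.259t).
e^((0.429 − 0.259)t) = 12350/931 → e^(0.17·t) = 13.265.
0.17·t = ln(13.265) = 2.5852, so t = 2.5852/0.17 = 15.207.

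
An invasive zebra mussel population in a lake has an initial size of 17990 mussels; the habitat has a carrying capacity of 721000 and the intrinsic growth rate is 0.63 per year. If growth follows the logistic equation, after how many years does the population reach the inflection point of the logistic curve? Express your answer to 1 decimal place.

Logistic growth is fastest at N = K/2 = 360500.
A = (K − N₀)/N₀ = 39.078. Set K/(1 + A·e^(−rt)) = K/2 → A·e^(−rt) = 1.
e^(−0.63t) = 1/39.078 = 0.02559, so t = ln(39.078)/0.63 = 3.6656/0.63 = 5.8183.

5.8 years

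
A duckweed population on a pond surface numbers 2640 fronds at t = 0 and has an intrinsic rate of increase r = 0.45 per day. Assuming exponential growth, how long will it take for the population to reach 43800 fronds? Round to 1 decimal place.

Set N₀·e^(rt) = 43800: e^(0.45·t) = 43800/2640 = 16.591.
0.45·t = ln(16.591) = 2.8089, so t = 2.8089/0.45 = 6.2419.

6.2 days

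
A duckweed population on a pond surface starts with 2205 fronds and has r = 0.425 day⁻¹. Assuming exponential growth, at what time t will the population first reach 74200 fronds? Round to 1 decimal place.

Set N₀·e^(rt) = 74200: e^(0.425·t) = 74200/2205 = 33.651.
0.425·t = ln(33.651) = 3.516, so t = 3.516/0.425 = 8.273.

8.3 days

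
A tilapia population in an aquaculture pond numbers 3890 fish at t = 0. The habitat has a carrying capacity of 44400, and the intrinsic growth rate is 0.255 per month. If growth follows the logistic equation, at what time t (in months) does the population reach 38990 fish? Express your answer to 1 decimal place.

16.9 months

A = (K − N₀)/N₀ = (44400 − 3890)/3890 = 10.414.
Solve 44400/(1 + 10.414·e^(−0.255t)) = 38990: 1 + 10.414·e^(−0.255t) = 1.1388, so e^(−0.255t) = 0.0133239.
−0.255·t = ln(0.0133239) = -4.3182, so t = 4.3182/0.255 = 16.934.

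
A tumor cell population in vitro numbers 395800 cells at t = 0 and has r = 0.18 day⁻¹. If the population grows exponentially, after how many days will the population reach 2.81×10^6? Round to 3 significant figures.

10.9 days

Set N₀·e^(rt) = 2.81×10^6: e^(0.18·t) = 2.81×10^6/395800 = 7.0995.
0.18·t = ln(7.0995) = 1.96, so t = 1.96/0.18 = 10.889.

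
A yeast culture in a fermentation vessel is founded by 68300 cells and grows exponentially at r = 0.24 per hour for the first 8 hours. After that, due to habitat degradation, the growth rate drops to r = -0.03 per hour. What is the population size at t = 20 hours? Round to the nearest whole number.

325027 cells

Phase 1: N(8) = 68300·e^(0.24×8) = 68300·e^1.92 = 465871.
Phase 2 runs for 20 − 8 = 12 hours at r = -0.03.
N(20) = 465871·e^(-0.03×12) = 465871·e^-0.36 = 325027.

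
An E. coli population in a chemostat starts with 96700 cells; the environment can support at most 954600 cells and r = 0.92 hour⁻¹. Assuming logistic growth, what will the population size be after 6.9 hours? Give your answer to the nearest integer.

940004 cells

A = (K − N₀)/N₀ = (954600 − 96700)/96700 = 8.8718.
N(t) = K/(1 + A·e^(−rt)) = 954600/(1 + 8.8718×e^(−0.92×6.9)).
e^(−6.348) = 0.0017502; denominator = 1 + 8.8718×0.0017502 = 1.0155.
N = 954600/1.0155 = 940004.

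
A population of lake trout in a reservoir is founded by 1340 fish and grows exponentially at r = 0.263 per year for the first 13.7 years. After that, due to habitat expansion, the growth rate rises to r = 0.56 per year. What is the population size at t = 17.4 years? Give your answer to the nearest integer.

Phase 1: N(13.7) = 1340·e^(0.263×13.7) = 1340·e^3.603 = 49193.9.
Phase 2 runs for 17.4 − 13.7 = 3.7 years at r = 0.56.
N(17.4) = 49193.9·e^(0.56×3.7) = 49193.9·e^2.072 = 390633.

390633 fish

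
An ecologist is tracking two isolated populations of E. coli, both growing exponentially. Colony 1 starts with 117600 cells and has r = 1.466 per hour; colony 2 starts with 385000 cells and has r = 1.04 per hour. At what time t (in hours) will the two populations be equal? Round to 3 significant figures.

2.78 hours

Set 117600·e^(1.466t) = 385000·e^(1.04t).
e^((1.466 − 1.04)t) = 385000/117600 → e^(0.426·t) = 3.2738.
0.426·t = ln(3.2738) = 1.186, so t = 1.186/0.426 = 2.7839.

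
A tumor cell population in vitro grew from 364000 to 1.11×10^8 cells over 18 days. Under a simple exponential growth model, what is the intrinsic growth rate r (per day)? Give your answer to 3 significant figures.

0.318 per day

From N(t) = N₀·e^(rt): e^(r·18) = 1.11×10^8/364000 = 304.95.
r·18 = ln(304.95) = 5.7201, so r = 5.7201/18 = 0.31779.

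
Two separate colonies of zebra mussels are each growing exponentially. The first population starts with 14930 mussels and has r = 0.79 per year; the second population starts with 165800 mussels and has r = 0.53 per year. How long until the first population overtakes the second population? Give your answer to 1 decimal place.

Set 14930·e^(0.79t) = 165800·e^(0.53t).
e^((0.79 − 0.53)t) = 165800/14930 → e^(0.26·t) = 11.105.
0.26·t = ln(11.105) = 2.4074, so t = 2.4074/0.26 = 9.2593.

9.3 years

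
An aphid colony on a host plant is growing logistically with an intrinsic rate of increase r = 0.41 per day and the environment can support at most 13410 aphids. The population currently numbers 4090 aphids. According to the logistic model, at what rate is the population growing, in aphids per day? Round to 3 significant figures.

1170 aphids per day

dN/dt = rN(1 − N/K) = 0.41 × 4090 × (1 − 4090/13410).
1 − 4090/13410 = 0.695; dN/dt = 0.41 × 4090 × 0.695 = 1165.5.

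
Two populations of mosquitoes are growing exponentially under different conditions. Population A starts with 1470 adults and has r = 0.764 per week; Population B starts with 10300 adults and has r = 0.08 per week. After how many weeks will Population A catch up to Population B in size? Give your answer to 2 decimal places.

2.85 weeks

Set 1470·e^(0.764t) = 10300·e^(0.08t).
e^((0.764 − 0.08)t) = 10300/1470 → e^(0.684·t) = 7.0068.
0.684·t = ln(7.0068) = 1.9469, so t = 1.9469/0.684 = 2.8463.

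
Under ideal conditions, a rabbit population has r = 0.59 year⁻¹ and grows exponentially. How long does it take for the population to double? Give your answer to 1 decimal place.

Doubling time t_d = ln(2)/r = 0.6931/0.59 = 1.1748.

1.2 years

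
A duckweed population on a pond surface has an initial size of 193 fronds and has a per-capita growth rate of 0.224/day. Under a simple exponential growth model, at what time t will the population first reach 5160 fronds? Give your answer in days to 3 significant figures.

Set N₀·e^(rt) = 5160: e^(0.224·t) = 5160/193 = 26.736.
0.224·t = ln(26.736) = 3.286, so t = 3.286/0.224 = 14.67.

14.7 days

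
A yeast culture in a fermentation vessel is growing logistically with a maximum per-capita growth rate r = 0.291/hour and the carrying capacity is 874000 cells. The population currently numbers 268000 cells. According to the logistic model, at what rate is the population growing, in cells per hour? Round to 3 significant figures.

dN/dt = rN(1 − N/K) = 0.291 × 268000 × (1 − 268000/874000).
1 − 268000/874000 = 0.69336; dN/dt = 0.291 × 268000 × 0.69336 = 54074.

54100 cells per hour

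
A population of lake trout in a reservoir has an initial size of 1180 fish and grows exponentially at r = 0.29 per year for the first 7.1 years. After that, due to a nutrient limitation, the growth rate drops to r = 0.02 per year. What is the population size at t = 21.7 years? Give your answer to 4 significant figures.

12390 fish

Phase 1: N(7.1) = 1180·e^(0.29×7.1) = 1180·e^2.059 = 9248.99.
Phase 2 runs for 21.7 − 7.1 = 14.6 years at r = 0.02.
N(21.7) = 9248.99·e^(0.02×14.6) = 9248.99·e^0.292 = 12385.4.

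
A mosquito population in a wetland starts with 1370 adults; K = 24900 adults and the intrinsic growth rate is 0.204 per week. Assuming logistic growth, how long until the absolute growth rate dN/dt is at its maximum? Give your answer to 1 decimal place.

13.9 weeks

Logistic growth is fastest at N = K/2 = 12450.
A = (K − N₀)/N₀ = 17.175. Set K/(1 + A·e^(−rt)) = K/2 → A·e^(−rt) = 1.
e^(−0.204t) = 1/17.175 = 0.0582235, so t = ln(17.175)/0.204 = 2.8435/0.204 = 13.939.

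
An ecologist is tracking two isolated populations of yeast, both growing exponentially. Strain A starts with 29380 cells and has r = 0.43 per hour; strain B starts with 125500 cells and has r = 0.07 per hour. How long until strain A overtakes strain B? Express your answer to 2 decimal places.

4.03 hours

Set 29380·e^(0.43t) = 125500·e^(0.07t).
e^((0.43 − 0.07)t) = 125500/29380 → e^(0.36·t) = 4.2716.
0.36·t = ln(4.2716) = 1.452, so t = 1.452/0.36 = 4.0333.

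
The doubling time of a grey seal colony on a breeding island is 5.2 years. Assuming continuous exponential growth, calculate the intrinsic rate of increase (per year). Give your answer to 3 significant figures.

0.133 per year

r = ln(2)/t_d = 0.6931/5.2 = 0.1333.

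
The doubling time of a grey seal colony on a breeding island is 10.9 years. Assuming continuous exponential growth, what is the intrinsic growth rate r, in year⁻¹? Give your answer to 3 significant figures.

0.0636 per year

r = ln(2)/t_d = 0.6931/10.9 = 0.063591.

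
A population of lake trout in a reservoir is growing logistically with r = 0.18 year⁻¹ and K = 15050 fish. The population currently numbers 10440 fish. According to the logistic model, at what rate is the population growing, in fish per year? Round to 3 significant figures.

576 fish per year

dN/dt = rN(1 − N/K) = 0.18 × 10440 × (1 − 10440/15050).
1 − 10440/15050 = 0.30631; dN/dt = 0.18 × 10440 × 0.30631 = 575.62.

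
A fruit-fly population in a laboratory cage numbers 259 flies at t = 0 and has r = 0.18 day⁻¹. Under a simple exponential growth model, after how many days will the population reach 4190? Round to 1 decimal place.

Set N₀·e^(rt) = 4190: e^(0.18·t) = 4190/259 = 16.178.
0.18·t = ln(16.178) = 2.7836, so t = 2.7836/0.18 = 15.465.

15.5 days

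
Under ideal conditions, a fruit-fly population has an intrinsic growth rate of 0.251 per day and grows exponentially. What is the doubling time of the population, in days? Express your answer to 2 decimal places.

Doubling time t_d = ln(2)/r = 0.6931/0.251 = 2.7615.

2.76 days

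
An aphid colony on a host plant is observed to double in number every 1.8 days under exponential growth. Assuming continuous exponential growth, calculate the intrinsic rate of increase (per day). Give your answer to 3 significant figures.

0.385 per day

r = ln(2)/t_d = 0.6931/1.8 = 0.38508.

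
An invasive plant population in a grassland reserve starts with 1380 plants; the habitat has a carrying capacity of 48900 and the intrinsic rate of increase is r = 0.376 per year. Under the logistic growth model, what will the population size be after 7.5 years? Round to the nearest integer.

A = (K − N₀)/N₀ = (48900 − 1380)/1380 = 34.435.
N(t) = K/(1 + A·e^(−rt)) = 48900/(1 + 34.435×e^(−0.376×7.5)).
e^(−2.82) = 0.059606; denominator = 1 + 34.435×0.059606 = 3.0525.
N = 48900/3.0525 = 16019.6.

16020 plants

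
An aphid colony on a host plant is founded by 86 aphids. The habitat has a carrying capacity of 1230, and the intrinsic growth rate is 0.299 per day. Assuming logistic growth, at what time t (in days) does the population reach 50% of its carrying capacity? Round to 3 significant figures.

8.66 days

A = (K − N₀)/N₀ = (1230 − 86)/86 = 13.302.
Solve 1230/(1 + 13.302·e^(−0.299t)) = 615: 1 + 13.302·e^(−0.299t) = 2, so e^(−0.299t) = 0.0751748.
−0.299·t = ln(0.0751748) = -2.5879, so t = 2.5879/0.299 = 8.6553.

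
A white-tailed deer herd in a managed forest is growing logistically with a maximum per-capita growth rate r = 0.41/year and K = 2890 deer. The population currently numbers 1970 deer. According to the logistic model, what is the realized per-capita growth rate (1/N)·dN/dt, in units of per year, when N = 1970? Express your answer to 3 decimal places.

0.131 per year

(1/N)·dN/dt = r(1 − N/K) = 0.41 × (1 − 1970/2890).
= 0.41 × 0.31834 = 0.13052.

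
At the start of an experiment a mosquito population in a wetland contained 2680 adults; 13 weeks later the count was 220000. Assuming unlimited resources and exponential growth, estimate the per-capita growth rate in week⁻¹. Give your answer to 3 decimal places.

From N(t) = N₀·e^(rt): e^(r·13) = 220000/2680 = 82.09.
r·13 = ln(82.09) = 4.4078, so r = 4.4078/13 = 0.33906.

0.339 per week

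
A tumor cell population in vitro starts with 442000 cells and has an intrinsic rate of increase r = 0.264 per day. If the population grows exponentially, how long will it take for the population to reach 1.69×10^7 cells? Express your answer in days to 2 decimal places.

13.80 days

Set N₀·e^(rt) = 1.69×10^7: e^(0.264·t) = 1.69×10^7/442000 = 38.235.
0.264·t = ln(38.235) = 3.6438, so t = 3.6438/0.264 = 13.802.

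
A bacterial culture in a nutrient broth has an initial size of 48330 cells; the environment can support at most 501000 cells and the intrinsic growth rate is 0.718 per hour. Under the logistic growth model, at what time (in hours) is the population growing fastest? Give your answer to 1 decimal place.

Logistic growth is fastest at N = K/2 = 250500.
A = (K − N₀)/N₀ = 9.3662. Set K/(1 + A·e^(−rt)) = K/2 → A·e^(−rt) = 1.
e^(−0.718t) = 1/9.3662 = 0.106767, so t = ln(9.3662)/0.718 = 2.2371/0.718 = 3.1158.

3.1 hours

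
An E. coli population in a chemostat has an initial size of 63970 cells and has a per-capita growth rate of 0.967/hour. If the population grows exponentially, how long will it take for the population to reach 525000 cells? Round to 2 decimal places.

Set N₀·e^(rt) = 525000: e^(0.967·t) = 525000/63970 = 8.207.
0.967·t = ln(8.207) = 2.105, so t = 2.105/0.967 = 2.1768.

2.18 hours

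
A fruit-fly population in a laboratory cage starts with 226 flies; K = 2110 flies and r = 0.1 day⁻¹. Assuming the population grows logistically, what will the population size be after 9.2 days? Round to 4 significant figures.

A = (K − N₀)/N₀ = (2110 − 226)/226 = 8.3363.
N(t) = K/(1 + A·e^(−rt)) = 2110/(1 + 8.3363×e^(−0.1×9.2)).
e^(−0.92) = 0.39852; denominator = 1 + 8.3363×0.39852 = 4.3222.
N = 2110/4.3222 = 488.181.

488.2 flies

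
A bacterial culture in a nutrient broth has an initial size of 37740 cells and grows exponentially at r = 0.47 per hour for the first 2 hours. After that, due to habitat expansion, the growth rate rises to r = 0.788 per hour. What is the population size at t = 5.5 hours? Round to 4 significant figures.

Phase 1: N(2) = 37740·e^(0.47×2) = 37740·e^0.94 = 96613.7.
Phase 2 runs for 5.5 − 2 = 3.5 hours at r = 0.788.
N(5.5) = 96613.7·e^(0.788×3.5) = 96613.7·e^2.758 = 1.523431×10^6.

1523000 cells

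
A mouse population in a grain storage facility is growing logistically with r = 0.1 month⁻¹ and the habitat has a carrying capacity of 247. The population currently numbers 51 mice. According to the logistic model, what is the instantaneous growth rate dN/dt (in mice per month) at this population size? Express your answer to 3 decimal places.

dN/dt = rN(1 − N/K) = 0.1 × 51 × (1 − 51/247).
1 − 51/247 = 0.79352; dN/dt = 0.1 × 51 × 0.79352 = 4.047.

4.047 mice per month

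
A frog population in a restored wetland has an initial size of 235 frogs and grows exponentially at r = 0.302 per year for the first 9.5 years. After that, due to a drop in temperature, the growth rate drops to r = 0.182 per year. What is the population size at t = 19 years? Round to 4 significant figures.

Phase 1: N(9.5) = 235·e^(0.302×9.5) = 235·e^2.869 = 4140.56.
Phase 2 runs for 19 − 9.5 = 9.5 years at r = 0.182.
N(19) = 4140.56·e^(0.182×9.5) = 4140.56·e^1.729 = 23332.1.

23330 frogs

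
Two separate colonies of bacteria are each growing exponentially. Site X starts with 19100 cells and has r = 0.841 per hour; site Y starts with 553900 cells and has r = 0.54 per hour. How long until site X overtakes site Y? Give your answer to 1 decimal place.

11.2 hours

Set 19100·e^(0.841t) = 553900·e^(0.54t).
e^((0.841 − 0.54)t) = 553900/19100 → e^(0.301·t) = 29.
0.301·t = ln(29) = 3.3673, so t = 3.3673/0.301 = 11.187.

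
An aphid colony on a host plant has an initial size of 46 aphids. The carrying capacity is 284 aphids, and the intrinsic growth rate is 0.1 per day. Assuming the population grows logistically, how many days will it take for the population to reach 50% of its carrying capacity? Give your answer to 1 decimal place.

A = (K − N₀)/N₀ = (284 − 46)/46 = 5.1739.
Solve 284/(1 + 5.1739·e^(−0.1t)) = 142: 1 + 5.1739·e^(−0.1t) = 2, so e^(−0.1t) = 0.193277.
−0.1·t = ln(0.193277) = -1.6436, so t = 1.6436/0.1 = 16.436.

16.4 days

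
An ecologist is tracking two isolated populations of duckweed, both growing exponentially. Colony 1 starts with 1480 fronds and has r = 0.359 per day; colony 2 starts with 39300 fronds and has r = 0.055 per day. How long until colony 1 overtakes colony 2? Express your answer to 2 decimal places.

10.79 days

Set 1480·e^(0.359t) = 39300·e^(0.055t).
e^((0.359 − 0.055)t) = 39300/1480 → e^(0.304·t) = 26.554.
0.304·t = ln(26.554) = 3.2792, so t = 3.2792/0.304 = 10.787.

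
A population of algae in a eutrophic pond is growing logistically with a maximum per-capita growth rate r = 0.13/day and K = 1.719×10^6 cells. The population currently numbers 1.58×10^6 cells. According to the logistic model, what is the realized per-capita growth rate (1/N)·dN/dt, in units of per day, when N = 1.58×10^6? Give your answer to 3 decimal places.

0.011 per day

(1/N)·dN/dt = r(1 − N/K) = 0.13 × (1 − 1.58×10^6/1.719×10^6).
= 0.13 × 0.080861 = 0.010512.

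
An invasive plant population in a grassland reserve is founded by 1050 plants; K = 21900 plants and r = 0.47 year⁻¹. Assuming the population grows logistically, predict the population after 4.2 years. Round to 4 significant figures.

5827 plants

A = (K − N₀)/N₀ = (21900 − 1050)/1050 = 19.857.
N(t) = K/(1 + A·e^(−rt)) = 21900/(1 + 19.857×e^(−0.47×4.2)).
e^(−1.974) = 0.1389; denominator = 1 + 19.857×0.1389 = 3.7582.
N = 21900/3.7582 = 5827.32.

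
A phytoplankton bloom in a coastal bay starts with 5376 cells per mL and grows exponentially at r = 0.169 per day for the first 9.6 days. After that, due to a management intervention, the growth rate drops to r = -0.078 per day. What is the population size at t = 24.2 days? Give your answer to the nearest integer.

Phase 1: N(9.6) = 5376·e^(0.169×9.6) = 5376·e^1.622 = 27230.7.
Phase 2 runs for 24.2 − 9.6 = 14.6 days at r = -0.078.
N(24.2) = 27230.7·e^(-0.078×14.6) = 27230.7·e^-1.139 = 8719.35.

8719 cells per mL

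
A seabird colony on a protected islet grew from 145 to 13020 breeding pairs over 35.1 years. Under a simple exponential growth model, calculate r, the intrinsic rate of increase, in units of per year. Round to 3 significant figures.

0.128 per year

From N(t) = N₀·e^(rt): e^(r·35.1) = 13020/145 = 89.793.
r·35.1 = ln(89.793) = 4.4975, so r = 4.4975/35.1 = 0.12813.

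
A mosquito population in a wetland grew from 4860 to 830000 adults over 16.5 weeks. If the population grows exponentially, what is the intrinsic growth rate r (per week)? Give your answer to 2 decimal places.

From N(t) = N₀·e^(rt): e^(r·16.5) = 830000/4860 = 170.78.
r·16.5 = ln(170.78) = 5.1404, so r = 5.1404/16.5 = 0.31154.

0.31 per week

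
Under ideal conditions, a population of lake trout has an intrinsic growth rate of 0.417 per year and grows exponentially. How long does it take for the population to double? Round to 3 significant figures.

1.66 years

Doubling time t_d = ln(2)/r = 0.6931/0.417 = 1.6622.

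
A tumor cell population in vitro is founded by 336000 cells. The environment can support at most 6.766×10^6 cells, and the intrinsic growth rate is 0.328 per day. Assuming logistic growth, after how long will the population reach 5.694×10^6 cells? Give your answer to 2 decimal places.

14.09 days

A = (K − N₀)/N₀ = (6.766×10^6 − 336000)/336000 = 19.137.
Solve 6.766×10^6/(1 + 19.137·e^(−0.328t)) = 5.694×10^6: 1 + 19.137·e^(−0.328t) = 1.1883, so e^(−0.328t) = 0.00983797.
−0.328·t = ln(0.00983797) = -4.6215, so t = 4.6215/0.328 = 14.09.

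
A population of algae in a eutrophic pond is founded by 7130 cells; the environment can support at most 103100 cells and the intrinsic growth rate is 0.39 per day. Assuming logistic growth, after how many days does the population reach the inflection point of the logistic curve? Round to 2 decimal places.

6.67 days

Logistic growth is fastest at N = K/2 = 51550.
A = (K − N₀)/N₀ = 13.46. Set K/(1 + A·e^(−rt)) = K/2 → A·e^(−rt) = 1.
e^(−0.39t) = 1/13.46 = 0.0742941, so t = ln(13.46)/0.39 = 2.5997/0.39 = 6.666.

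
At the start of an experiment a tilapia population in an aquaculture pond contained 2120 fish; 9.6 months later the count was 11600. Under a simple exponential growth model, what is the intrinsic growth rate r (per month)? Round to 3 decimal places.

From N(t) = N₀·e^(rt): e^(r·9.6) = 11600/2120 = 5.4717.
r·9.6 = ln(5.4717) = 1.6996, so r = 1.6996/9.6 = 0.17704.

0.177 per month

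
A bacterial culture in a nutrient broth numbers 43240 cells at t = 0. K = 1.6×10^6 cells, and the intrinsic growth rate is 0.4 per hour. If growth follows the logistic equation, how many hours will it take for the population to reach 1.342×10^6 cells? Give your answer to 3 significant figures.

13.1 hours

A = (K − N₀)/N₀ = (1.6×10^6 − 43240)/43240 = 36.003.
Solve 1.6×10^6/(1 + 36.003·e^(−0.4t)) = 1.342×10^6: 1 + 36.003·e^(−0.4t) = 1.1923, so e^(−0.4t) = 0.00533988.
−0.4·t = ln(0.00533988) = -5.2326, so t = 5.2326/0.4 = 13.081.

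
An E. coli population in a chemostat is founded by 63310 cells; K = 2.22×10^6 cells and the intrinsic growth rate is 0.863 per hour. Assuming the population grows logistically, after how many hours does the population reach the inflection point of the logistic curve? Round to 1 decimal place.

4.1 hours

Logistic growth is fastest at N = K/2 = 1.11×10^6.
A = (K − N₀)/N₀ = 34.066. Set K/(1 + A·e^(−rt)) = K/2 → A·e^(−rt) = 1.
e^(−0.863t) = 1/34.066 = 0.0293552, so t = ln(34.066)/0.863 = 3.5283/0.863 = 4.0884.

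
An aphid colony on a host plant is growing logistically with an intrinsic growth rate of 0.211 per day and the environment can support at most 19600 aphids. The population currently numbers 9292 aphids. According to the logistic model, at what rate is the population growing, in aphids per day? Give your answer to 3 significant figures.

1030 aphids per day

dN/dt = rN(1 − N/K) = 0.211 × 9292 × (1 − 9292/19600).
1 − 9292/19600 = 0.52592; dN/dt = 0.211 × 9292 × 0.52592 = 1031.1.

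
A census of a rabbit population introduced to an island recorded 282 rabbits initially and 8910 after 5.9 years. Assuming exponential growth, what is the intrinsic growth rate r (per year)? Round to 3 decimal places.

0.585 per year

From N(t) = N₀·e^(rt): e^(r·5.9) = 8910/282 = 31.596.
r·5.9 = ln(31.596) = 3.453, so r = 3.453/5.9 = 0.58526.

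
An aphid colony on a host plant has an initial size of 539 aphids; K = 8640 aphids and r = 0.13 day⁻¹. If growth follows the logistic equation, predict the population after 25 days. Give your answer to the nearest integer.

A = (K − N₀)/N₀ = (8640 − 539)/539 = 15.03.
N(t) = K/(1 + A·e^(−rt)) = 8640/(1 + 15.03×e^(−0.13×25)).
e^(−3.25) = 0.038774; denominator = 1 + 15.03×0.038774 = 1.5828.
N = 8640/1.5828 = 5458.8.

5459 aphids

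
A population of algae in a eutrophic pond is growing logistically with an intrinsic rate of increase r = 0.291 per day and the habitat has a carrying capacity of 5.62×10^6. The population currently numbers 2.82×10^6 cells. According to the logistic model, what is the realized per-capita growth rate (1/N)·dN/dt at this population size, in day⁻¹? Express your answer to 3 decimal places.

0.145 per day

(1/N)·dN/dt = r(1 − N/K) = 0.291 × (1 − 2.82×10^6/5.62×10^6).
= 0.291 × 0.49822 = 0.14498.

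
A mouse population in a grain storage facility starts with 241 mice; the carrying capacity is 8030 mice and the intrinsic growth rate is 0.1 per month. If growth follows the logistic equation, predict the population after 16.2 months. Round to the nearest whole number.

A = (K − N₀)/N₀ = (8030 − 241)/241 = 32.32.
N(t) = K/(1 + A·e^(−rt)) = 8030/(1 + 32.32×e^(−0.1×16.2)).
e^(−1.62) = 0.1979; denominator = 1 + 32.32×0.1979 = 7.396.
N = 8030/7.396 = 1085.72.

1086 mice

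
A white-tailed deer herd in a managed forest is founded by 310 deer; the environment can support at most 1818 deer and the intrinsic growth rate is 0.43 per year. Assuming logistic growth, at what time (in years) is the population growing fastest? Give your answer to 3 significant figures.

3.68 years

Logistic growth is fastest at N = K/2 = 909.
A = (K − N₀)/N₀ = 4.8645. Set K/(1 + A·e^(−rt)) = K/2 → A·e^(−rt) = 1.
e^(−0.43t) = 1/4.8645 = 0.20557, so t = ln(4.8645)/0.43 = 1.582/0.43 = 3.679.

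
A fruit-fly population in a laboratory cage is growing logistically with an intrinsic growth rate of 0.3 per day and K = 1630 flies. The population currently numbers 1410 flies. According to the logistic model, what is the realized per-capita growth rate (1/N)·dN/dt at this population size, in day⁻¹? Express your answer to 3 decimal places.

0.040 per day

(1/N)·dN/dt = r(1 − N/K) = 0.3 × (1 − 1410/1630).
= 0.3 × 0.13497 = 0.040491.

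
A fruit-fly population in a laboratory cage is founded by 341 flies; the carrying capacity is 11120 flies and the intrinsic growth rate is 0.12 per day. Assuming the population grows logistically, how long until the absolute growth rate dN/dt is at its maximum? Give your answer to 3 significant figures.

28.8 days

Logistic growth is fastest at N = K/2 = 5560.
A = (K − N₀)/N₀ = 31.61. Set K/(1 + A·e^(−rt)) = K/2 → A·e^(−rt) = 1.
e^(−0.12t) = 1/31.61 = 0.0316356, so t = ln(31.61)/0.12 = 3.4535/0.12 = 28.779.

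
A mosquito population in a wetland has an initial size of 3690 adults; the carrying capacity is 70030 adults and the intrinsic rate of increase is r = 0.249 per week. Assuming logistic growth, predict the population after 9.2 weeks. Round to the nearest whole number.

A = (K − N₀)/N₀ = (70030 − 3690)/3690 = 17.978.
N(t) = K/(1 + A·e^(−rt)) = 70030/(1 + 17.978×e^(−0.249×9.2)).
e^(−2.291) = 0.10119; denominator = 1 + 17.978×0.10119 = 2.8191.
N = 70030/2.8191 = 24840.9.

24841 adults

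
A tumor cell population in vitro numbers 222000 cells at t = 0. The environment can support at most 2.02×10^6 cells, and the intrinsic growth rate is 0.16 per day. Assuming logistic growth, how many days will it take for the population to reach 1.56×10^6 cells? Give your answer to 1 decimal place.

A = (K − N₀)/N₀ = (2.02×10^6 − 222000)/222000 = 8.0991.
Solve 2.02×10^6/(1 + 8.0991·e^(−0.16t)) = 1.56×10^6: 1 + 8.0991·e^(−0.16t) = 1.2949, so e^(−0.16t) = 0.036408.
−0.16·t = ln(0.036408) = -3.313, so t = 3.313/0.16 = 20.706.

20.7 days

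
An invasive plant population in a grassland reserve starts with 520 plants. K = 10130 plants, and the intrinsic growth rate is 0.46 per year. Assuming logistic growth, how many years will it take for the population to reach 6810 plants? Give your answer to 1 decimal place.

A = (K − N₀)/N₀ = (10130 − 520)/520 = 18.481.
Solve 10130/(1 + 18.481·e^(−0.46t)) = 6810: 1 + 18.481·e^(−0.46t) = 1.4875, so e^(−0.46t) = 0.0263798.
−0.46·t = ln(0.0263798) = -3.6352, so t = 3.6352/0.46 = 7.9025.

7.9 years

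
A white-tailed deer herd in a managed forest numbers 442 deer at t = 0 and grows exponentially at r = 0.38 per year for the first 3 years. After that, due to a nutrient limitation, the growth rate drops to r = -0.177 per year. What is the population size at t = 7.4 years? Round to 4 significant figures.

Phase 1: N(3) = 442·e^(0.38×3) = 442·e^1.14 = 1382.03.
Phase 2 runs for 7.4 − 3 = 4.4 years at r = -0.177.
N(7.4) = 1382.03·e^(-0.177×4.4) = 1382.03·e^-0.7788 = 634.292.

634.3 deer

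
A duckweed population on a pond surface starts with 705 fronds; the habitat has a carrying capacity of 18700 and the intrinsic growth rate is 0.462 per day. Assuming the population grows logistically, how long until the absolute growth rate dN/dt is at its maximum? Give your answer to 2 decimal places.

Logistic growth is fastest at N = K/2 = 9350.
A = (K − N₀)/N₀ = 25.525. Set K/(1 + A·e^(−rt)) = K/2 → A·e^(−rt) = 1.
e^(−0.462t) = 1/25.525 = 0.0391775, so t = ln(25.525)/0.462 = 3.2397/0.462 = 7.0122.

7.01 days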